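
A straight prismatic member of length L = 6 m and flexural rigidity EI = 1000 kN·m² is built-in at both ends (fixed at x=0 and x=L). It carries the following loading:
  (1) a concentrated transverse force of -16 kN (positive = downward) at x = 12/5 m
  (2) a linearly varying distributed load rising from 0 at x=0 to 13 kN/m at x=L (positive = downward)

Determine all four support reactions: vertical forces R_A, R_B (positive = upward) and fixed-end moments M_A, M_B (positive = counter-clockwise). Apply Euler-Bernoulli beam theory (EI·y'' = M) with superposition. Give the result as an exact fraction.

R_A = 333/250 kN, M_A = 222/125 kN·m, R_B = 5417/250 kN, M_B = -1773/125 kN·m

Load 1 — point force P=-16 kN at a=12/5 m (b=L-a=18/5):
  R_A = Pb²(3a+b)/L³ = (-16)·(18/5)²·(3·(12/5)+(18/5))/6³ = -1296/125 kN
  M_A = Pab²/L² = (-16)·(12/5)·(18/5)²/6² = -1728/125 kN·m
  R_B = Pa²(a+3b)/L³ = (-16)·(12/5)²·((12/5)+3·(18/5))/6³ = -704/125 kN
  M_B = -Pa²b/L² = -(-16)·(12/5)²·(18/5)/6² = 1152/125 kN·m
Load 2 — triangular load w₀=13 kN/m (0→w₀ over full span):
  R_A = 3w₀L/20 = 3·13·6/20 = 117/10 kN
  M_A = w₀L²/30 = 13·6²/30 = 78/5 kN·m
  R_B = 7w₀L/20 = 7·13·6/20 = 273/10 kN
  M_B = -w₀L²/20 = -13·6²/20 = -117/5 kN·m
Superposition: R_A = 333/250 kN, M_A = 222/125 kN·m, R_B = 5417/250 kN, M_B = -1773/125 kN·m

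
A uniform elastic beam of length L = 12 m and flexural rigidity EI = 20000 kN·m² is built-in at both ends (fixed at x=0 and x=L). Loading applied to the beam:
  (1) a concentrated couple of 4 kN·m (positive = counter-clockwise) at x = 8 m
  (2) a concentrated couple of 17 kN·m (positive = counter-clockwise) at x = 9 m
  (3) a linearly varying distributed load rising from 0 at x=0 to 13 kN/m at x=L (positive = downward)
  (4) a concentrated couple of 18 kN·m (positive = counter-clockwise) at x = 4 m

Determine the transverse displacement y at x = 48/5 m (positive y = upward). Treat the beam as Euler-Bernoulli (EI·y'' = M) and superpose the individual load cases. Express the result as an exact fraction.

y(48/5) = -5069561/625000000 m

Load 1 — applied couple M₀=4 kN·m at a=8 m (b=L-a=4):
  y_1 = (R_Ax³/6 - M_Ax²/2 - M₀(x-a)²/2)/EI  [x>a] with R_A=4/9, M_A=4/3 = ((4/9)·(48/5)³/6 - (4/3)·(48/5)²/2 - 4·((48/5)-8)²/2)/20000 = -4/78125 m
Load 2 — applied couple M₀=17 kN·m at a=9 m (b=L-a=3):
  y_2 = (R_Ax³/6 - M_Ax²/2 - M₀(x-a)²/2)/EI  [x>a] with R_A=51/32, M_A=85/16 = ((51/32)·(48/5)³/6 - (85/16)·(48/5)²/2 - 17·((48/5)-9)²/2)/20000 = -3213/5000000 m
Load 3 — triangular load w₀=13 kN/m (0→w₀ over full span):
  y_3 = -w₀x²(L-x)²(x+2L)/(120LEI) = -13·(48/5)²·(12-(48/5))²·((48/5)+2·12)/(120·12·20000) = -78624/9765625 m
Load 4 — applied couple M₀=18 kN·m at a=4 m (b=L-a=8):
  y_4 = (R_Ax³/6 - M_Ax²/2 - M₀(x-a)²/2)/EI  [x>a] with R_A=2, M_A=0 = (2·(48/5)³/6 - 0·(48/5)²/2 - 18·((48/5)-4)²/2)/20000 = 99/156250 m
Superposition: y = Σ y_i = -5069561/625000000 m ≈ -0.008111 m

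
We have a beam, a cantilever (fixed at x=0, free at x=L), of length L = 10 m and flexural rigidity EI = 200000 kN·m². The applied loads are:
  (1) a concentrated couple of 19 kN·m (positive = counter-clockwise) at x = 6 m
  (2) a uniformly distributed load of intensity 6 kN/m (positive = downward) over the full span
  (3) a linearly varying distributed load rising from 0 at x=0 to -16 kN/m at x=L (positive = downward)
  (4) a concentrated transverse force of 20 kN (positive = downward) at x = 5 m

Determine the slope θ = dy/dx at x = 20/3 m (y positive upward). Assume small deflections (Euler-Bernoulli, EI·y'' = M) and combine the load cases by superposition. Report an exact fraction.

Load 1 — applied couple M₀=19 kN·m at a=6 m (b=L-a=4):
  θ_1 = M₀a/EI  [x>a] = 19·6/200000 = 57/100000 rad
Load 2 — uniform load w=6 kN/m over full span:
  θ_2 = -wx(x²-3Lx+3L²)/(6EI) = -6·(20/3)·((20/3)²-3·10·(20/3)+3·10²)/(6·200000) = -13/2700 rad
Load 3 — triangular load w₀=-16 kN/m (0→w₀ over full span):
  θ_3 = (w₀Lx²/4-w₀L²x/3-w₀x⁴/(24L))/EI = ((-16)·10·(20/3)²/4-(-16)·10²·(20/3)/3-(-16)·(20/3)⁴/(24·10))/200000 = 58/6075 rad
Load 4 — point force P=20 kN at a=5 m (b=L-a=5):
  θ_4 = -Pa²/(2EI)  [x>a] = -20·5²/(2·200000) = -1/800 rad
Superposition: θ = Σ θ_i = 24619/6075000 rad ≈ 0.004053 rad

θ(20/3) = 24619/6075000 rad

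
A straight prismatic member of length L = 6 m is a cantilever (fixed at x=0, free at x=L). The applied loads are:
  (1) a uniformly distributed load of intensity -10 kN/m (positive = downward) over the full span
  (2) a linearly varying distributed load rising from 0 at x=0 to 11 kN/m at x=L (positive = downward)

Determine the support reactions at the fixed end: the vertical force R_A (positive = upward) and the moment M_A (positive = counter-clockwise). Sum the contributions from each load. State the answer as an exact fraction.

Load 1 — uniform load w=-10 kN/m over full span:
  R_A = wL = (-10)·6 = -60 kN
  M_A = wL²/2 = (-10)·6²/2 = -180 kN·m
Load 2 — triangular load w₀=11 kN/m (0→w₀ over full span):
  R_A = w₀L/2 = 11·6/2 = 33 kN
  M_A = w₀L²/3 = 11·6²/3 = 132 kN·m
Superposition: R_A = -27 kN, M_A = -48 kN·m

R_A = -27 kN, M_A = -48 kN·m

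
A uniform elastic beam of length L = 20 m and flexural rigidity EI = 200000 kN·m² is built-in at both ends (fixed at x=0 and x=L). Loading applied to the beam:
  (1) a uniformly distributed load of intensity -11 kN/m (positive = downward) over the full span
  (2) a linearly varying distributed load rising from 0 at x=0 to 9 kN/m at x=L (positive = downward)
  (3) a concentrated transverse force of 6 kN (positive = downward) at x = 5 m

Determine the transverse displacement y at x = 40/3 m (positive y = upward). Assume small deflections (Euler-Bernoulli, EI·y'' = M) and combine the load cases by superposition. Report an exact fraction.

y(40/3) = 763/77760 m

Load 1 — uniform load w=-11 kN/m over full span:
  y_1 = -wx²(L-x)²/(24EI) = -(-11)·(40/3)²·(20-(40/3))²/(24·200000) = 22/1215 m
Load 2 — triangular load w₀=9 kN/m (0→w₀ over full span):
  y_2 = -w₀x²(L-x)²(x+2L)/(120LEI) = -9·(40/3)²·(20-(40/3))²·((40/3)+2·20)/(120·20·200000) = -16/2025 m
Load 3 — point force P=6 kN at a=5 m (b=L-a=15):
  y_3 = -Pa²(L-x)²(3bL-(3b+a)(L-x))/(6L³EI)  [x>a] = -6·5²·(20-(40/3))²·(3·15·20-(3·15+5)·(20-(40/3)))/(6·20³·200000) = -17/43200 m
Superposition: y = Σ y_i = 763/77760 m ≈ 0.009812 m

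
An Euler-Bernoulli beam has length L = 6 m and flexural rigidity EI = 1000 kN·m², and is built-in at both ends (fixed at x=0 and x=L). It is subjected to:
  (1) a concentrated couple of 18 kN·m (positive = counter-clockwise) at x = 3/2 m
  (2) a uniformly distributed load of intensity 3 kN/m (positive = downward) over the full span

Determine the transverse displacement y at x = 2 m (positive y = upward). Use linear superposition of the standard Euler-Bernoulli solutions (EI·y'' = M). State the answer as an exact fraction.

y(2) = 1/1000 m

Load 1 — applied couple M₀=18 kN·m at a=3/2 m (b=L-a=9/2):
  y_1 = (R_Ax³/6 - M_Ax²/2 - M₀(x-a)²/2)/EI  [x>a] with R_A=27/8, M_A=-27/8 = ((27/8)·2³/6 - (-27/8)·2²/2 - 18·(2-(3/2))²/2)/1000 = 9/1000 m
Load 2 — uniform load w=3 kN/m over full span:
  y_2 = -wx²(L-x)²/(24EI) = -3·2²·(6-2)²/(24·1000) = -1/125 m
Superposition: y = Σ y_i = 1/1000 m ≈ 0.001000 m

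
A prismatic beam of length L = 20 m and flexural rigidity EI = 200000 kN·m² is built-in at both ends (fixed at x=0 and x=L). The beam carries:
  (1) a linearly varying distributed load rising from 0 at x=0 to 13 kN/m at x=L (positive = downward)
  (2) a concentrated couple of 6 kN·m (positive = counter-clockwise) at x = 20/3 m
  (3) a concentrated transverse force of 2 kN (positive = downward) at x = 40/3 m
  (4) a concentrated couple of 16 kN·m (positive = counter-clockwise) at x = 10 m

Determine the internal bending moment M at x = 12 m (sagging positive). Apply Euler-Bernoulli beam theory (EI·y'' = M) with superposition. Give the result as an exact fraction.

M(12) = 2806/27 kN·m

Load 1 — triangular load w₀=13 kN/m (0→w₀ over full span):
  M_1 = 3w₀Lx/20 - w₀L²/30 - w₀x³/(6L) = 3·13·20·12/20 - 13·20²/30 - 13·12³/(6·20) = 1612/15 kN·m
Load 2 — applied couple M₀=6 kN·m at a=20/3 m (b=L-a=40/3):
  M_2 = R_Ax - M_A - M₀  [x>a] with R_A=2/5, M_A=0 = (2/5)·12 - 0 - 6 = -6/5 kN·m
Load 3 — point force P=2 kN at a=40/3 m (b=L-a=20/3):
  M_3 = Pb²(3a+b)x/L³ - Pab²/L²  [x≤a] = 2·(20/3)²·(3·(40/3)+(20/3))·12/20³ - 2·(40/3)·(20/3)²/20² = 88/27 kN·m
Load 4 — applied couple M₀=16 kN·m at a=10 m (b=L-a=10):
  M_4 = R_Ax - M_A - M₀  [x>a] with R_A=6/5, M_A=4 = (6/5)·12 - 4 - 16 = -28/5 kN·m
Superposition: M = Σ M_i = 2806/27 kN·m ≈ 103.925926 kN·m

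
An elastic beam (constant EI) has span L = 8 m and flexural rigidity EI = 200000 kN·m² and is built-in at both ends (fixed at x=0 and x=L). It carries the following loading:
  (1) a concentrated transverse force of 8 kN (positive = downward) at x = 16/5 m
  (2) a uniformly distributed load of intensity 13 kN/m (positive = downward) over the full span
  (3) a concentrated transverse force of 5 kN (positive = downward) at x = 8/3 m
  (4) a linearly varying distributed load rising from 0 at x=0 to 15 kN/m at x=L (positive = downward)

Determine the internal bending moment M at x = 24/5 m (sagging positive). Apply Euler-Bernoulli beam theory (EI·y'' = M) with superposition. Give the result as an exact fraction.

M(24/5) = 917984/16875 kN·m

Load 1 — point force P=8 kN at a=16/5 m (b=L-a=24/5):
  M_1 = Pa²(a+3b)(L-x)/L³ - Pa²b/L²  [x>a] = 8·(16/5)²·((16/5)+3·(24/5))·(8-(24/5))/8³ - 8·(16/5)²·(24/5)/8² = 1792/625 kN·m
Load 2 — uniform load w=13 kN/m over full span:
  M_2 = wLx/2 - wL²/12 - wx²/2 = 13·8·(24/5)/2 - 13·8²/12 - 13·(24/5)²/2 = 2288/75 kN·m
Load 3 — point force P=5 kN at a=8/3 m (b=L-a=16/3):
  M_3 = Pa²(a+3b)(L-x)/L³ - Pa²b/L²  [x>a] = 5·(8/3)²·((8/3)+3·(16/3))·(8-(24/5))/8³ - 5·(8/3)²·(16/3)/8² = 32/27 kN·m
Load 4 — triangular load w₀=15 kN/m (0→w₀ over full span):
  M_4 = 3w₀Lx/20 - w₀L²/30 - w₀x³/(6L) = 3·15·8·(24/5)/20 - 15·8²/30 - 15·(24/5)³/(6·8) = 496/25 kN·m
Superposition: M = Σ M_i = 917984/16875 kN·m ≈ 54.399052 kN·m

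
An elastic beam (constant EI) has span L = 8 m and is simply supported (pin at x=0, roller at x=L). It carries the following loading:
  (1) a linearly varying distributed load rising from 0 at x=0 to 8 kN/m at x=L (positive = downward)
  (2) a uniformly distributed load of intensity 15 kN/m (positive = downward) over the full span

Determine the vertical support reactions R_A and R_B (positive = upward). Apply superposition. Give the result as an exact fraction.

Load 1 — triangular load w₀=8 kN/m (0→w₀ over full span):
  R_A = w₀L/6 = 8·8/6 = 32/3 kN
  R_B = w₀L/3 = 8·8/3 = 64/3 kN
Load 2 — uniform load w=15 kN/m over full span:
  R_A = wL/2 = 15·8/2 = 60 kN
  R_B = wL/2 = 15·8/2 = 60 kN
Superposition: R_A = 212/3 kN, R_B = 244/3 kN

R_A = 212/3 kN, R_B = 244/3 kN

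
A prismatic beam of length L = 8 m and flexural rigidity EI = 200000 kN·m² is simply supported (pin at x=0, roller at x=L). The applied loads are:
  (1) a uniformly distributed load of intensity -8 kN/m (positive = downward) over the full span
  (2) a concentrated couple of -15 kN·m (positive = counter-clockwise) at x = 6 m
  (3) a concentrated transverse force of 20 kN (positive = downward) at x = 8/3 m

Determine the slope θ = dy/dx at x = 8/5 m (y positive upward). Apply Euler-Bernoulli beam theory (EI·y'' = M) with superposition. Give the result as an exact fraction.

θ(8/5) = 3526429/8100000000 rad

Load 1 — uniform load w=-8 kN/m over full span:
  θ_1 = -w(L³-6Lx²+4x³)/(24EI) = -(-8)·(8³-6·8·(8/5)²+4·(8/5)³)/(24·200000) = 264/390625 rad
Load 2 — applied couple M₀=-15 kN·m at a=6 m (b=L-a=2):
  θ_2 = (M₀x²/(2L)+C₁)/EI  [x≤a] with C₁=M₀(3b²-L²)/(6L)=65/4 = ((-15)·(8/5)²/(2·8)+(65/4))/200000 = 277/4000000 rad
Load 3 — point force P=20 kN at a=8/3 m (b=L-a=16/3):
  θ_3 = -Pb(L²-b²-3x²)/(6LEI)  [x≤a] = -20·(16/3)·(8²-(16/3)²-3·(8/5)²)/(6·8·200000) = -392/1265625 rad
Superposition: θ = Σ θ_i = 3526429/8100000000 rad ≈ 0.000435 rad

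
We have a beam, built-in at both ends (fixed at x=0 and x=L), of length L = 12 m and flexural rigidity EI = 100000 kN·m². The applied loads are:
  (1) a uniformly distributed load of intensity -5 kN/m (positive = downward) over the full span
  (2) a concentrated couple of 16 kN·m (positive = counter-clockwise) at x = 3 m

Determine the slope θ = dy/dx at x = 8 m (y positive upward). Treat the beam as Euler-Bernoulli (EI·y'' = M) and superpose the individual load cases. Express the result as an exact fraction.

Load 1 — uniform load w=-5 kN/m over full span:
  θ_1 = -wx(L-x)(L-2x)/(12EI) = -(-5)·8·(12-8)·(12-2·8)/(12·100000) = -1/1875 rad
Load 2 — applied couple M₀=16 kN·m at a=3 m (b=L-a=9):
  θ_2 = (R_Ax²/2 - M_Ax - M₀(x-a))/EI  [x>a] with R_A=3/2, M_A=-3 = ((3/2)·8²/2 - (-3)·8 - 16·(8-3))/100000 = -1/12500 rad
Superposition: θ = Σ θ_i = -23/37500 rad ≈ -0.000613 rad

θ(8) = -23/37500 rad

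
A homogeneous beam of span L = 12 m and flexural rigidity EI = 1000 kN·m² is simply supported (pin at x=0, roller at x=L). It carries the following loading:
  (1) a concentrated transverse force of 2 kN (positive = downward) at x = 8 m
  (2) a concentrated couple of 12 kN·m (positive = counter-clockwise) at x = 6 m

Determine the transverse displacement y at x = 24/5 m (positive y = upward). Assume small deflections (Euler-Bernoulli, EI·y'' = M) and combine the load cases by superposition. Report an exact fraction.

Load 1 — point force P=2 kN at a=8 m (b=L-a=4):
  y_1 = -Pbx(L²-b²-x²)/(6LEI)  [x≤a] = -2·4·(24/5)·(12²-4²-(24/5)²)/(6·12·1000) = -2624/46875 m
Load 2 — applied couple M₀=12 kN·m at a=6 m (b=L-a=6):
  y_2 = (M₀x³/(6L)+C₁x)/EI  [x≤a] with C₁=M₀(3b²-L²)/(6L)=-6 = (12·(24/5)³/(6·12)+(-6)·(24/5))/1000 = -162/15625 m
Superposition: y = Σ y_i = -622/9375 m ≈ -0.066347 m

y(24/5) = -622/9375 m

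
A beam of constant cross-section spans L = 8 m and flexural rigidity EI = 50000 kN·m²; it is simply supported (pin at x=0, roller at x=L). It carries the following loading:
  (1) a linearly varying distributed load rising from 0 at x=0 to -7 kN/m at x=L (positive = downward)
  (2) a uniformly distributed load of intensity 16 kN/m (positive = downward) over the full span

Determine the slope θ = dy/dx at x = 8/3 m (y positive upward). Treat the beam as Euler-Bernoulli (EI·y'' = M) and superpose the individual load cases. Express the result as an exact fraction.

Load 1 — triangular load w₀=-7 kN/m (0→w₀ over full span):
  θ_1 = -w₀(7L⁴-30L²x²+15x⁴)/(360LEI) = -(-7)·(7·8⁴-30·8²·(8/3)²+15·(8/3)⁴)/(360·8·50000) = 2912/3796875 rad
Load 2 — uniform load w=16 kN/m over full span:
  θ_2 = -w(L³-6Lx²+4x³)/(24EI) = -16·(8³-6·8·(8/3)²+4·(8/3)³)/(24·50000) = -832/253125 rad
Superposition: θ = Σ θ_i = -9568/3796875 rad ≈ -0.002520 rad

θ(8/3) = -9568/3796875 rad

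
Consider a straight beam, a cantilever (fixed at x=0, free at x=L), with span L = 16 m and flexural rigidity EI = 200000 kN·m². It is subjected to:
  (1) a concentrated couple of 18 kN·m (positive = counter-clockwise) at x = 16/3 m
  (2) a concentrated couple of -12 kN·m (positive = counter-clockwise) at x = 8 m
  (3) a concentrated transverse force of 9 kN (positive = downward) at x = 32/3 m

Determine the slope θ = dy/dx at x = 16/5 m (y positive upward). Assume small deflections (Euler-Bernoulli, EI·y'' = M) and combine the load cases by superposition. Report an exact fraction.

Load 1 — applied couple M₀=18 kN·m at a=16/3 m (b=L-a=32/3):
  θ_1 = M₀x/EI  [x≤a] = 18·(16/5)/200000 = 9/31250 rad
Load 2 — applied couple M₀=-12 kN·m at a=8 m (b=L-a=8):
  θ_2 = M₀x/EI  [x≤a] = (-12)·(16/5)/200000 = -3/15625 rad
Load 3 — point force P=9 kN at a=32/3 m (b=L-a=16/3):
  θ_3 = -Px(2a-x)/(2EI)  [x≤a] = -9·(16/5)·(2·(32/3)-(16/5))/(2·200000) = -102/78125 rad
Superposition: θ = Σ θ_i = -189/156250 rad ≈ -0.001210 rad

θ(16/5) = -189/156250 rad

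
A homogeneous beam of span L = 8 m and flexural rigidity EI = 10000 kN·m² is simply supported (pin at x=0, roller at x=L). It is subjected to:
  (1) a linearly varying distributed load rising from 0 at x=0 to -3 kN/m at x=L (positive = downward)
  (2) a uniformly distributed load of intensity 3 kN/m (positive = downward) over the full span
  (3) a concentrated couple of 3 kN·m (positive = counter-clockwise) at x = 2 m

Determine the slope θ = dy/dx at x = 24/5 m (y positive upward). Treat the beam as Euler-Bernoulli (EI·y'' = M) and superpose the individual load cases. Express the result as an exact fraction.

θ(24/5) = 72713/75000000 rad

Load 1 — triangular load w₀=-3 kN/m (0→w₀ over full span):
  θ_1 = -w₀(7L⁴-30L²x²+15x⁴)/(360LEI) = -(-3)·(7·8⁴-30·8²·(24/5)²+15·(24/5)⁴)/(360·8·10000) = -928/1171875 rad
Load 2 — uniform load w=3 kN/m over full span:
  θ_2 = -w(L³-6Lx²+4x³)/(24EI) = -3·(8³-6·8·(24/5)²+4·(24/5)³)/(24·10000) = 148/78125 rad
Load 3 — applied couple M₀=3 kN·m at a=2 m (b=L-a=6):
  θ_3 = (M₀x²/(2L)-M₀(x-a)+C₁)/EI  [x>a] with C₁=M₀(3b²-L²)/(6L)=11/4 = (3·(24/5)²/(2·8)-3·((24/5)-2)+(11/4))/10000 = -133/1000000 rad
Superposition: θ = Σ θ_i = 72713/75000000 rad ≈ 0.000970 rad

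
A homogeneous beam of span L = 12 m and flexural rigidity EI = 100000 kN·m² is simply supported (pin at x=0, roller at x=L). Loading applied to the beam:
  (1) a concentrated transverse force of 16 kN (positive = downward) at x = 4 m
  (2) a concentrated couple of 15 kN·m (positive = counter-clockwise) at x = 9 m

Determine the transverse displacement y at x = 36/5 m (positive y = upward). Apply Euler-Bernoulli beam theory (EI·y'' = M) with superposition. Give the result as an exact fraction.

Load 1 — point force P=16 kN at a=4 m (b=L-a=8):
  y_1 = -Pa(L-x)(2Lx-a²-x²)/(6LEI)  [x>a] = -16·4·(12-(36/5))·(2·12·(36/5)-4²-(36/5)²)/(6·12·100000) = -5248/1171875 m
Load 2 — applied couple M₀=15 kN·m at a=9 m (b=L-a=3):
  y_2 = (M₀x³/(6L)+C₁x)/EI  [x≤a] with C₁=M₀(3b²-L²)/(6L)=-195/8 = (15·(36/5)³/(6·12)+(-195/8)·(36/5))/100000 = -4887/5000000 m
Superposition: y = Σ y_i = -409177/75000000 m ≈ -0.005456 m

y(36/5) = -409177/75000000 m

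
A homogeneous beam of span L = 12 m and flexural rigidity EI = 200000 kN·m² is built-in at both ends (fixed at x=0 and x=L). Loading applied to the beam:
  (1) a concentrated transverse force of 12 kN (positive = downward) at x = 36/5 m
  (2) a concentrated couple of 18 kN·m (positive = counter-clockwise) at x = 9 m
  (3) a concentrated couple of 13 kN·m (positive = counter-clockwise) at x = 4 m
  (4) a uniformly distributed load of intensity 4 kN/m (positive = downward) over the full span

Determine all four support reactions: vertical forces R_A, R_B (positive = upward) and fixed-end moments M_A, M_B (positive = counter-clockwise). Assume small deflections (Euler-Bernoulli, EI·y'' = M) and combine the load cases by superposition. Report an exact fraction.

R_A = 564407/18000 kN, M_A = 67449/1000 kN·m, R_B = 515593/18000 kN, M_B = -203333/3000 kN·m

Load 1 — point force P=12 kN at a=36/5 m (b=L-a=24/5):
  R_A = Pb²(3a+b)/L³ = 12·(24/5)²·(3·(36/5)+(24/5))/12³ = 528/125 kN
  M_A = Pab²/L² = 12·(36/5)·(24/5)²/12² = 1728/125 kN·m
  R_B = Pa²(a+3b)/L³ = 12·(36/5)²·((36/5)+3·(24/5))/12³ = 972/125 kN
  M_B = -Pa²b/L² = -12·(36/5)²·(24/5)/12² = -2592/125 kN·m
Load 2 — applied couple M₀=18 kN·m at a=9 m (b=L-a=3):
  R_A = 6M₀ab/L³ = 6·18·9·3/12³ = 27/16 kN
  M_A = M₀b(2a-b)/L² = 18·3·(2·9-3)/12² = 45/8 kN·m
  R_B = -6M₀ab/L³ = -6·18·9·3/12³ = -27/16 kN
  M_B = M₀a(2b-a)/L² = 18·9·(2·3-9)/12² = -27/8 kN·m
Load 3 — applied couple M₀=13 kN·m at a=4 m (b=L-a=8):
  R_A = 6M₀ab/L³ = 6·13·4·8/12³ = 13/9 kN
  M_A = M₀b(2a-b)/L² = 13·8·(2·4-8)/12² = 0 kN·m
  R_B = -6M₀ab/L³ = -6·13·4·8/12³ = -13/9 kN
  M_B = M₀a(2b-a)/L² = 13·4·(2·8-4)/12² = 13/3 kN·m
Load 4 — uniform load w=4 kN/m over full span:
  R_A = wL/2 = 4·12/2 = 24 kN
  M_A = wL²/12 = 4·12²/12 = 48 kN·m
  R_B = wL/2 = 4·12/2 = 24 kN
  M_B = -wL²/12 = -4·12²/12 = -48 kN·m
Superposition: R_A = 564407/18000 kN, M_A = 67449/1000 kN·m, R_B = 515593/18000 kN, M_B = -203333/3000 kN·m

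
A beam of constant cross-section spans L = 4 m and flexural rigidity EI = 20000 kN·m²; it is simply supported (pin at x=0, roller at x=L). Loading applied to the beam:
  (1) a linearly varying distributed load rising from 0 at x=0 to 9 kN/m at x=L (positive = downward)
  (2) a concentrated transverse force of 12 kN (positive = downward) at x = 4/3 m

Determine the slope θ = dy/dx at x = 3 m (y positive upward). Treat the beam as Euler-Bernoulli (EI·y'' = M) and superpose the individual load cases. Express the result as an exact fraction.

Load 1 — triangular load w₀=9 kN/m (0→w₀ over full span):
  θ_1 = -w₀(7L⁴-30L²x²+15x⁴)/(360LEI) = -9·(7·4⁴-30·4²·3²+15·3⁴)/(360·4·20000) = 1313/3200000 rad
Load 2 — point force P=12 kN at a=4/3 m (b=L-a=8/3):
  θ_2 = -Pa(2L²-6Lx+3x²+a²)/(6LEI)  [x>a] = -12·(4/3)·(2·4²-6·4·3+3·3²+(4/3)²)/(6·4·20000) = 101/270000 rad
Superposition: θ = Σ θ_i = 67771/86400000 rad ≈ 0.000784 rad

θ(3) = 67771/86400000 rad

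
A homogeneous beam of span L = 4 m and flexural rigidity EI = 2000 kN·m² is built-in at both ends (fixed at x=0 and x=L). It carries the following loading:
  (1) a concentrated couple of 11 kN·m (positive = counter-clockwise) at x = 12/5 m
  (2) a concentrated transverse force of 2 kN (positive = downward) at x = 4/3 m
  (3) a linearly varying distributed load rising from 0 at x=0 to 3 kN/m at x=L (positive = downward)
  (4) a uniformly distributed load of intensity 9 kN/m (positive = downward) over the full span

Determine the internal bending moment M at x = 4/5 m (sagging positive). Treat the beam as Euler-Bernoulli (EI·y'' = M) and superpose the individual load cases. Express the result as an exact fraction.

M(4/5) = -132/125 kN·m

Load 1 — applied couple M₀=11 kN·m at a=12/5 m (b=L-a=8/5):
  M_1 = R_Ax - M_A  [x≤a] with R_A=99/25, M_A=88/25 = (99/25)·(4/5) - (88/25) = -44/125 kN·m
Load 2 — point force P=2 kN at a=4/3 m (b=L-a=8/3):
  M_2 = Pb²(3a+b)x/L³ - Pab²/L²  [x≤a] = 2·(8/3)²·(3·(4/3)+(8/3))·(4/5)/4³ - 2·(4/3)·(8/3)²/4² = 0 kN·m
Load 3 — triangular load w₀=3 kN/m (0→w₀ over full span):
  M_3 = 3w₀Lx/20 - w₀L²/30 - w₀x³/(6L) = 3·3·4·(4/5)/20 - 3·4²/30 - 3·(4/5)³/(6·4) = -28/125 kN·m
Load 4 — uniform load w=9 kN/m over full span:
  M_4 = wLx/2 - wL²/12 - wx²/2 = 9·4·(4/5)/2 - 9·4²/12 - 9·(4/5)²/2 = -12/25 kN·m
Superposition: M = Σ M_i = -132/125 kN·m ≈ -1.056000 kN·m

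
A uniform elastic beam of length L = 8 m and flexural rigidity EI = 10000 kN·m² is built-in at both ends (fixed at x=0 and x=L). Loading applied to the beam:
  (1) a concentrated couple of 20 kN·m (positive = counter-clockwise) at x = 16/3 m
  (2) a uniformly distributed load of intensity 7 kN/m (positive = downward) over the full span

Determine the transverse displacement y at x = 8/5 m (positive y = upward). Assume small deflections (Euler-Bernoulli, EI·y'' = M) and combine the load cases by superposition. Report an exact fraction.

y(8/5) = -12952/3515625 m

Load 1 — applied couple M₀=20 kN·m at a=16/3 m (b=L-a=8/3):
  y_1 = (R_Ax³/6 - M_Ax²/2)/EI  [x≤a] with R_A=10/3, M_A=20/3 = ((10/3)·(8/5)³/6 - (20/3)·(8/5)²/2)/10000 = -88/140625 m
Load 2 — uniform load w=7 kN/m over full span:
  y_2 = -wx²(L-x)²/(24EI) = -7·(8/5)²·(8-(8/5))²/(24·10000) = -3584/1171875 m
Superposition: y = Σ y_i = -12952/3515625 m ≈ -0.003684 m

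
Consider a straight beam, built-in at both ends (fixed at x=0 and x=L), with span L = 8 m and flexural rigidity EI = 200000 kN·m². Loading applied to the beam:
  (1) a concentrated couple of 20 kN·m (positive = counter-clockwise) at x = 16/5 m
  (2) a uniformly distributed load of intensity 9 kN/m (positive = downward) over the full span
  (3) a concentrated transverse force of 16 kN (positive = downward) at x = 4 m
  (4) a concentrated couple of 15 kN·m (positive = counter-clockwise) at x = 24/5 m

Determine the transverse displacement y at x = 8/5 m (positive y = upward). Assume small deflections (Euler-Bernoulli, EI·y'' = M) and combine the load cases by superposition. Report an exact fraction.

y(8/5) = -1736/5859375 m

Load 1 — applied couple M₀=20 kN·m at a=16/5 m (b=L-a=24/5):
  y_1 = (R_Ax³/6 - M_Ax²/2)/EI  [x≤a] with R_A=18/5, M_A=12/5 = ((18/5)·(8/5)³/6 - (12/5)·(8/5)²/2)/200000 = -6/1953125 m
Load 2 — uniform load w=9 kN/m over full span:
  y_2 = -wx²(L-x)²/(24EI) = -9·(8/5)²·(8-(8/5))²/(24·200000) = -384/1953125 m
Load 3 — point force P=16 kN at a=4 m (b=L-a=4):
  y_3 = -Pb²x²(3aL-(3a+b)x)/(6L³EI)  [x≤a] = -16·4²·(8/5)²·(3·4·8-(3·4+4)·(8/5))/(6·8³·200000) = -88/1171875 m
Load 4 — applied couple M₀=15 kN·m at a=24/5 m (b=L-a=16/5):
  y_4 = (R_Ax³/6 - M_Ax²/2)/EI  [x≤a] with R_A=27/10, M_A=24/5 = ((27/10)·(8/5)³/6 - (24/5)·(8/5)²/2)/200000 = -42/1953125 m
Superposition: y = Σ y_i = -1736/5859375 m ≈ -0.000296 m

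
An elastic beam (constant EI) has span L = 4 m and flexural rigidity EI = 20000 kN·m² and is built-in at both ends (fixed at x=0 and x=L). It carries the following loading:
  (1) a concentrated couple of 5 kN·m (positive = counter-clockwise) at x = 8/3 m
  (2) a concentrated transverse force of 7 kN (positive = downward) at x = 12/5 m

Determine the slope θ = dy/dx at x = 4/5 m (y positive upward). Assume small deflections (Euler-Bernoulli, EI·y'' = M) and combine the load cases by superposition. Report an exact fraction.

Load 1 — applied couple M₀=5 kN·m at a=8/3 m (b=L-a=4/3):
  θ_1 = (R_Ax²/2 - M_Ax)/EI  [x≤a] with R_A=5/3, M_A=5/3 = ((5/3)·(4/5)²/2 - (5/3)·(4/5))/20000 = -1/25000 rad
Load 2 — point force P=7 kN at a=12/5 m (b=L-a=8/5):
  θ_2 = -Pb²x(2aL-(3a+b)x)/(2L³EI)  [x≤a] = -7·(8/5)²·(4/5)·(2·(12/5)·4-(3·(12/5)+(8/5))·(4/5))/(2·4³·20000) = -133/1953125 rad
Superposition: θ = Σ θ_i = -1689/15625000 rad ≈ -0.000108 rad

θ(4/5) = -1689/15625000 rad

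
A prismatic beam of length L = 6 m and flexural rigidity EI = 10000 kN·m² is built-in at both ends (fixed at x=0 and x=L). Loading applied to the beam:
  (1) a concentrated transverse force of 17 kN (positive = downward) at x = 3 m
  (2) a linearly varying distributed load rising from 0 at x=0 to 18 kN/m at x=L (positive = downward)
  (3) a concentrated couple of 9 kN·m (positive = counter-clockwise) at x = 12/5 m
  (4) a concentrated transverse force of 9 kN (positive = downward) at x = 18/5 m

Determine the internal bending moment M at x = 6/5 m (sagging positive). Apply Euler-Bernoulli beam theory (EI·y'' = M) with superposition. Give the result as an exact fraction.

Load 1 — point force P=17 kN at a=3 m (b=L-a=3):
  M_1 = Pb²(3a+b)x/L³ - Pab²/L²  [x≤a] = 17·3²·(3·3+3)·(6/5)/6³ - 17·3·3²/6² = -51/20 kN·m
Load 2 — triangular load w₀=18 kN/m (0→w₀ over full span):
  M_2 = 3w₀Lx/20 - w₀L²/30 - w₀x³/(6L) = 3·18·6·(6/5)/20 - 18·6²/30 - 18·(6/5)³/(6·6) = -378/125 kN·m
Load 3 — applied couple M₀=9 kN·m at a=12/5 m (b=L-a=18/5):
  M_3 = R_Ax - M_A  [x≤a] with R_A=54/25, M_A=27/25 = (54/25)·(6/5) - (27/25) = 189/125 kN·m
Load 4 — point force P=9 kN at a=18/5 m (b=L-a=12/5):
  M_4 = Pb²(3a+b)x/L³ - Pab²/L²  [x≤a] = 9·(12/5)²·(3·(18/5)+(12/5))·(6/5)/6³ - 9·(18/5)·(12/5)²/6² = -864/625 kN·m
Superposition: M = Σ M_i = -13611/2500 kN·m ≈ -5.444400 kN·m

M(6/5) = -13611/2500 kN·m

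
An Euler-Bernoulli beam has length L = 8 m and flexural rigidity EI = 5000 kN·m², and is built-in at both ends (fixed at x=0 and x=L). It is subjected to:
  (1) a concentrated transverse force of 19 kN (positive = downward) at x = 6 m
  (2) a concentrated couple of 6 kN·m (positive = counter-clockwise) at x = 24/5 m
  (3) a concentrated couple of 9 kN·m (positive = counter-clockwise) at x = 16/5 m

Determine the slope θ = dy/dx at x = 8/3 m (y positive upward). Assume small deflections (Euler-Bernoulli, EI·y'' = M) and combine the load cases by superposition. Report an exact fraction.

Load 1 — point force P=19 kN at a=6 m (b=L-a=2):
  θ_1 = -Pb²x(2aL-(3a+b)x)/(2L³EI)  [x≤a] = -19·2²·(8/3)·(2·6·8-(3·6+2)·(8/3))/(2·8³·5000) = -19/11250 rad
Load 2 — applied couple M₀=6 kN·m at a=24/5 m (b=L-a=16/5):
  θ_2 = (R_Ax²/2 - M_Ax)/EI  [x≤a] with R_A=27/25, M_A=48/25 = ((27/25)·(8/3)²/2 - (48/25)·(8/3))/5000 = -4/15625 rad
Load 3 — applied couple M₀=9 kN·m at a=16/5 m (b=L-a=24/5):
  θ_3 = (R_Ax²/2 - M_Ax)/EI  [x≤a] with R_A=81/50, M_A=27/25 = ((81/50)·(8/3)²/2 - (27/25)·(8/3))/5000 = 9/15625 rad
Superposition: θ = Σ θ_i = -77/56250 rad ≈ -0.001369 rad

θ(8/3) = -77/56250 rad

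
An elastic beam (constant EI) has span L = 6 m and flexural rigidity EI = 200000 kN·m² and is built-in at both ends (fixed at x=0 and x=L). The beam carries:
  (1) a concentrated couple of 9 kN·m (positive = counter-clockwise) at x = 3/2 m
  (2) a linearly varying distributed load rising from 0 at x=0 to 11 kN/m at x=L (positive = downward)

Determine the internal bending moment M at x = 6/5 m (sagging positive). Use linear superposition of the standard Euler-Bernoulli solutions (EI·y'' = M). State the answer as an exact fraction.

Load 1 — applied couple M₀=9 kN·m at a=3/2 m (b=L-a=9/2):
  M_1 = R_Ax - M_A  [x≤a] with R_A=27/16, M_A=-27/16 = (27/16)·(6/5) - (-27/16) = 297/80 kN·m
Load 2 — triangular load w₀=11 kN/m (0→w₀ over full span):
  M_2 = 3w₀Lx/20 - w₀L²/30 - w₀x³/(6L) = 3·11·6·(6/5)/20 - 11·6²/30 - 11·(6/5)³/(6·6) = -231/125 kN·m
Superposition: M = Σ M_i = 3729/2000 kN·m ≈ 1.864500 kN·m

M(6/5) = 3729/2000 kN·m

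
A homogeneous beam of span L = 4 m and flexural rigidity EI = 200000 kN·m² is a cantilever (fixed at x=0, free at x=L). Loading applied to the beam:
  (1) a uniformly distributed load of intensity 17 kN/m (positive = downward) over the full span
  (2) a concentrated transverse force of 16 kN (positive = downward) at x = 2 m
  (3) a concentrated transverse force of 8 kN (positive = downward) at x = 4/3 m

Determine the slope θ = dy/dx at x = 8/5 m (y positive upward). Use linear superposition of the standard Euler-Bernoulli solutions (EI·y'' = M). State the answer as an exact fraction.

θ(8/5) = -3164/3515625 rad

Load 1 — uniform load w=17 kN/m over full span:
  θ_1 = -wx(x²-3Lx+3L²)/(6EI) = -17·(8/5)·((8/5)²-3·4·(8/5)+3·4²)/(6·200000) = -833/1171875 rad
Load 2 — point force P=16 kN at a=2 m (b=L-a=2):
  θ_2 = -Px(2a-x)/(2EI)  [x≤a] = -16·(8/5)·(2·2-(8/5))/(2·200000) = -12/78125 rad
Load 3 — point force P=8 kN at a=4/3 m (b=L-a=8/3):
  θ_3 = -Pa²/(2EI)  [x>a] = -8·(4/3)²/(2·200000) = -1/28125 rad
Superposition: θ = Σ θ_i = -3164/3515625 rad ≈ -0.000900 rad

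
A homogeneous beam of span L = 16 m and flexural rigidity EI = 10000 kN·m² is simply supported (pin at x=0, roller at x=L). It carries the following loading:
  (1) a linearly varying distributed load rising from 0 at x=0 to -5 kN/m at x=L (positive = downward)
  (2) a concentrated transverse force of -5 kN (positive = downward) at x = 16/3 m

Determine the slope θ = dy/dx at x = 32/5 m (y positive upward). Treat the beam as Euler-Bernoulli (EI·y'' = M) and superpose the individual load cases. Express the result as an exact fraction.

θ(32/5) = 101624/6328125 rad

Load 1 — triangular load w₀=-5 kN/m (0→w₀ over full span):
  θ_1 = -w₀(7L⁴-30L²x²+15x⁴)/(360LEI) = -(-5)·(7·16⁴-30·16²·(32/5)²+15·(32/5)⁴)/(360·16·10000) = 10336/703125 rad
Load 2 — point force P=-5 kN at a=16/3 m (b=L-a=32/3):
  θ_2 = -Pa(2L²-6Lx+3x²+a²)/(6LEI)  [x>a] = -(-5)·(16/3)·(2·16²-6·16·(32/5)+3·(32/5)²+(16/3)²)/(6·16·10000) = 344/253125 rad
Superposition: θ = Σ θ_i = 101624/6328125 rad ≈ 0.016059 rad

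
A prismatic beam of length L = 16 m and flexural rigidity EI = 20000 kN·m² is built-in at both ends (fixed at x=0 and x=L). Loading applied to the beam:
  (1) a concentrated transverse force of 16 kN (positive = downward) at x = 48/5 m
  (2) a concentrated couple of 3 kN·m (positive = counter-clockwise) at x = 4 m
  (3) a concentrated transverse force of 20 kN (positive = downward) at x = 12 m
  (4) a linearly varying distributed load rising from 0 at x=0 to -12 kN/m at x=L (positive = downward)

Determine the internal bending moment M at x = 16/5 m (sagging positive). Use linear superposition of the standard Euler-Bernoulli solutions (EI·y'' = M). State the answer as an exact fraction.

M(16/5) = 40199/10000 kN·m

Load 1 — point force P=16 kN at a=48/5 m (b=L-a=32/5):
  M_1 = Pb²(3a+b)x/L³ - Pab²/L²  [x≤a] = 16·(32/5)²·(3·(48/5)+(32/5))·(16/5)/16³ - 16·(48/5)·(32/5)²/16² = -4096/625 kN·m
Load 2 — applied couple M₀=3 kN·m at a=4 m (b=L-a=12):
  M_2 = R_Ax - M_A  [x≤a] with R_A=27/128, M_A=-9/16 = (27/128)·(16/5) - (-9/16) = 99/80 kN·m
Load 3 — point force P=20 kN at a=12 m (b=L-a=4):
  M_3 = Pb²(3a+b)x/L³ - Pab²/L²  [x≤a] = 20·4²·(3·12+4)·(16/5)/16³ - 20·12·4²/16² = -5 kN·m
Load 4 — triangular load w₀=-12 kN/m (0→w₀ over full span):
  M_4 = 3w₀Lx/20 - w₀L²/30 - w₀x³/(6L) = 3·(-12)·16·(16/5)/20 - (-12)·16²/30 - (-12)·(16/5)³/(6·16) = 1792/125 kN·m
Superposition: M = Σ M_i = 40199/10000 kN·m ≈ 4.019900 kN·m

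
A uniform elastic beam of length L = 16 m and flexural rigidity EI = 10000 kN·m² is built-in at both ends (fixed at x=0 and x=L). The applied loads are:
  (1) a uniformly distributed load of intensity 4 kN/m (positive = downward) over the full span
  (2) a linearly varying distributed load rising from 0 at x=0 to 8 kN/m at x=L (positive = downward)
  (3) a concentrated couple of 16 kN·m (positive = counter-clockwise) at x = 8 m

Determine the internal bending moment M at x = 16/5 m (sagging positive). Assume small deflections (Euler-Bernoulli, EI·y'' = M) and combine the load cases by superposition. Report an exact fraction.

M(16/5) = -4564/375 kN·m

Load 1 — uniform load w=4 kN/m over full span:
  M_1 = wLx/2 - wL²/12 - wx²/2 = 4·16·(16/5)/2 - 4·16²/12 - 4·(16/5)²/2 = -256/75 kN·m
Load 2 — triangular load w₀=8 kN/m (0→w₀ over full span):
  M_2 = 3w₀Lx/20 - w₀L²/30 - w₀x³/(6L) = 3·8·16·(16/5)/20 - 8·16²/30 - 8·(16/5)³/(6·16) = -3584/375 kN·m
Load 3 — applied couple M₀=16 kN·m at a=8 m (b=L-a=8):
  M_3 = R_Ax - M_A  [x≤a] with R_A=3/2, M_A=4 = (3/2)·(16/5) - 4 = 4/5 kN·m
Superposition: M = Σ M_i = -4564/375 kN·m ≈ -12.170667 kN·m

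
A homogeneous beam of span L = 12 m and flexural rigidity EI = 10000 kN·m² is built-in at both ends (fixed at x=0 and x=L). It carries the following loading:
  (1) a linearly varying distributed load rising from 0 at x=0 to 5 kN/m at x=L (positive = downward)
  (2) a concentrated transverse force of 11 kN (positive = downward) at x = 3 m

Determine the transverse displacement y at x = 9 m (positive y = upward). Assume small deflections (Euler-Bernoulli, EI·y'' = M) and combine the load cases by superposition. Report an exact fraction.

Load 1 — triangular load w₀=5 kN/m (0→w₀ over full span):
  y_1 = -w₀x²(L-x)²(x+2L)/(120LEI) = -5·9²·(12-9)²·(9+2·12)/(120·12·10000) = -2673/320000 m
Load 2 — point force P=11 kN at a=3 m (b=L-a=9):
  y_2 = -Pa²(L-x)²(3bL-(3b+a)(L-x))/(6L³EI)  [x>a] = -11·3²·(12-9)²·(3·9·12-(3·9+3)·(12-9))/(6·12³·10000) = -1287/640000 m
Superposition: y = Σ y_i = -6633/640000 m ≈ -0.010364 m

y(9) = -6633/640000 m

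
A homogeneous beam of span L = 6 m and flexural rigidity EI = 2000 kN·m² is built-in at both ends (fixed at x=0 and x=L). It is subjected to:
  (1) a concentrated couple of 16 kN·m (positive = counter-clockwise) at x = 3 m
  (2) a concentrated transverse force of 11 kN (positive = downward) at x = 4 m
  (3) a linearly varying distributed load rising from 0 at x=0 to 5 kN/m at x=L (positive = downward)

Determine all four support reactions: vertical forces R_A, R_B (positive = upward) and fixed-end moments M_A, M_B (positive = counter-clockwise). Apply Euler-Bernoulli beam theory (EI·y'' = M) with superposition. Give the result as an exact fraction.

Load 1 — applied couple M₀=16 kN·m at a=3 m (b=L-a=3):
  R_A = 6M₀ab/L³ = 6·16·3·3/6³ = 4 kN
  M_A = M₀b(2a-b)/L² = 16·3·(2·3-3)/6² = 4 kN·m
  R_B = -6M₀ab/L³ = -6·16·3·3/6³ = -4 kN
  M_B = M₀a(2b-a)/L² = 16·3·(2·3-3)/6² = 4 kN·m
Load 2 — point force P=11 kN at a=4 m (b=L-a=2):
  R_A = Pb²(3a+b)/L³ = 11·2²·(3·4+2)/6³ = 77/27 kN
  M_A = Pab²/L² = 11·4·2²/6² = 44/9 kN·m
  R_B = Pa²(a+3b)/L³ = 11·4²·(4+3·2)/6³ = 220/27 kN
  M_B = -Pa²b/L² = -11·4²·2/6² = -88/9 kN·m
Load 3 — triangular load w₀=5 kN/m (0→w₀ over full span):
  R_A = 3w₀L/20 = 3·5·6/20 = 9/2 kN
  M_A = w₀L²/30 = 5·6²/30 = 6 kN·m
  R_B = 7w₀L/20 = 7·5·6/20 = 21/2 kN
  M_B = -w₀L²/20 = -5·6²/20 = -9 kN·m
Superposition: R_A = 613/54 kN, M_A = 134/9 kN·m, R_B = 791/54 kN, M_B = -133/9 kN·m

R_A = 613/54 kN, M_A = 134/9 kN·m, R_B = 791/54 kN, M_B = -133/9 kN·m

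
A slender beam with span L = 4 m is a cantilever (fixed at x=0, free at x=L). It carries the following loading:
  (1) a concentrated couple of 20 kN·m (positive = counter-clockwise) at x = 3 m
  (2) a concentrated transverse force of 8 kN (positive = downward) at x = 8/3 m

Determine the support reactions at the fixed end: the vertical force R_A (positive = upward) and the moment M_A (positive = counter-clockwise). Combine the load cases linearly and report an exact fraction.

Load 1 — applied couple M₀=20 kN·m at a=3 m (b=L-a=1):
  R_A = 0 kN
  M_A = -M₀ = -20 kN·m
Load 2 — point force P=8 kN at a=8/3 m (b=L-a=4/3):
  R_A = P = 8 kN
  M_A = Pa = 8·(8/3) = 64/3 kN·m
Superposition: R_A = 8 kN, M_A = 4/3 kN·m

R_A = 8 kN, M_A = 4/3 kN·m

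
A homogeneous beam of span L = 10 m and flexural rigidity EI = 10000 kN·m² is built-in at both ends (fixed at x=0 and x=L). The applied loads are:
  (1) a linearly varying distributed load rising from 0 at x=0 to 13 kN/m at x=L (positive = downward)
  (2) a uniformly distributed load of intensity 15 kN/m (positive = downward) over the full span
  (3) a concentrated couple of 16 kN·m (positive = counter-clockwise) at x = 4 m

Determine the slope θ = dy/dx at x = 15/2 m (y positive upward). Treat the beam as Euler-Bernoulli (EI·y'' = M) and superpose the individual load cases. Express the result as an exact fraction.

Load 1 — triangular load w₀=13 kN/m (0→w₀ over full span):
  θ_1 = -w₀(2x(L-x)(L-2x)(x+2L)+x²(L-x)²)/(120LEI) = -13·(2·(15/2)·(10-(15/2))·(10-2·(15/2))·((15/2)+2·10)+(15/2)²·(10-(15/2))²)/(120·10·10000) = 533/102400 rad
Load 2 — uniform load w=15 kN/m over full span:
  θ_2 = -wx(L-x)(L-2x)/(12EI) = -15·(15/2)·(10-(15/2))·(10-2·(15/2))/(12·10000) = 3/256 rad
Load 3 — applied couple M₀=16 kN·m at a=4 m (b=L-a=6):
  θ_3 = (R_Ax²/2 - M_Ax - M₀(x-a))/EI  [x>a] with R_A=288/125, M_A=48/25 = ((288/125)·(15/2)²/2 - (48/25)·(15/2) - 16·((15/2)-4))/10000 = -7/12500 rad
Superposition: θ = Σ θ_i = 209457/12800000 rad ≈ 0.016364 rad

θ(15/2) = 209457/12800000 rad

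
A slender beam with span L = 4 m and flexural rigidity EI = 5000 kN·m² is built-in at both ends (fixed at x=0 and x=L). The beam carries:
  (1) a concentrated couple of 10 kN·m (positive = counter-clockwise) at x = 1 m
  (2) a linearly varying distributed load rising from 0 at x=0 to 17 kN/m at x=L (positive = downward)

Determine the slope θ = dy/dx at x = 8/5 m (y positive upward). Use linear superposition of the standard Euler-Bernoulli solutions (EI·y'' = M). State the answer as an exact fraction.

θ(8/5) = -1257/3125000 rad

Load 1 — applied couple M₀=10 kN·m at a=1 m (b=L-a=3):
  θ_1 = (R_Ax²/2 - M_Ax - M₀(x-a))/EI  [x>a] with R_A=45/16, M_A=-15/8 = ((45/16)·(8/5)²/2 - (-15/8)·(8/5) - 10·((8/5)-1))/5000 = 3/25000 rad
Load 2 — triangular load w₀=17 kN/m (0→w₀ over full span):
  θ_2 = -w₀(2x(L-x)(L-2x)(x+2L)+x²(L-x)²)/(120LEI) = -17·(2·(8/5)·(4-(8/5))·(4-2·(8/5))·((8/5)+2·4)+(8/5)²·(4-(8/5))²)/(120·4·5000) = -204/390625 rad
Superposition: θ = Σ θ_i = -1257/3125000 rad ≈ -0.000402 rad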